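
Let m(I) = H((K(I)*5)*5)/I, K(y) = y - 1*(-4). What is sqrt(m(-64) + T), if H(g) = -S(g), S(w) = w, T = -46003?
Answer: I*sqrt(736423)/4 ≈ 214.54*I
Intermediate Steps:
K(y) = 4 + y (K(y) = y + 4 = 4 + y)
H(g) = -g
m(I) = (-100 - 25*I)/I (m(I) = (-(4 + I)*5*5)/I = (-(20 + 5*I)*5)/I = (-(100 + 25*I))/I = (-100 - 25*I)/I)
sqrt(m(-64) + T) = sqrt((-25 - 100/(-64)) - 46003) = sqrt((-25 - 100*(-1/64)) - 46003) = sqrt((-25 + 25/16) - 46003) = sqrt(-375/16 - 46003) = sqrt(-736423/16) = I*sqrt(736423)/4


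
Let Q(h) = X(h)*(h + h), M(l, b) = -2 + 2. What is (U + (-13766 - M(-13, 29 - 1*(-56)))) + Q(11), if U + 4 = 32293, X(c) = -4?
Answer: 18435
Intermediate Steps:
M(l, b) = 0
U = 32289 (U = -4 + 32293 = 32289)
Q(h) = -8*h (Q(h) = -4*(h + h) = -8*h)
(U + (-13766 - M(-13, 29 - 1*(-56)))) + Q(11) = (32289 + (-13766 - 1*0)) - 8*11 = (32289 + (-13766 + 0)) - 88 = (32289 - 13766) - 88 = 18523 - 88 = 18435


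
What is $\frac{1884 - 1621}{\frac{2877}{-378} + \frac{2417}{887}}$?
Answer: $- \frac{4199058}{78013} \approx -53.825$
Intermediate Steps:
$\frac{1884 - 1621}{\frac{2877}{-378} + \frac{2417}{887}} = \frac{1884 - 1621}{2877 \left(- \frac{1}{378}\right) + 2417 \cdot \frac{1}{887}} = \frac{263}{- \frac{137}{18} + \frac{2417}{887}} = \frac{263}{- \frac{78013}{15966}} = 263 \left(- \frac{15966}{78013}\right) = - \frac{4199058}{78013}$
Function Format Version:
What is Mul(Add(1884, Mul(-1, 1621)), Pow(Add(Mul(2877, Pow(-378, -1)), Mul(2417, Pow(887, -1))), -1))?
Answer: Rational(-4199058, 78013) ≈ -53.825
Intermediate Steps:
Mul(Add(1884, Mul(-1, 1621)), Pow(Add(Mul(2877, Pow(-378, -1)), Mul(2417, Pow(887, -1))), -1)) = Mul(Add(1884, -1621), Pow(Add(Mul(2877, Rational(-1, 378)), Mul(2417, Rational(1, 887))), -1)) = Mul(263, Pow(Add(Rational(-137, 18), Rational(2417, 887)), -1)) = Mul(263, Pow(Rational(-78013, 15966), -1)) = Mul(263, Rational(-15966, 78013)) = Rational(-4199058, 78013)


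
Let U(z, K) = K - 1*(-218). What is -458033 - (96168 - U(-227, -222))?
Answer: -554205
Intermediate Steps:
U(z, K) = 218 + K (U(z, K) = K + 218 = 218 + K)
-458033 - (96168 - U(-227, -222)) = -458033 - (96168 - (218 - 222)) = -458033 - (96168 - 1*(-4)) = -458033 - (96168 + 4) = -458033 - 1*96172 = -458033 - 96172 = -554205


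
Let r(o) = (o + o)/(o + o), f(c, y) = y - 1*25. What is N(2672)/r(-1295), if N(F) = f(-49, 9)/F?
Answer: -1/167 ≈ -0.0059880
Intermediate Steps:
f(c, y) = -25 + y (f(c, y) = y - 25 = -25 + y)
r(o) = 1 (r(o) = (2*o)/((2*o)) = (2*o)*(1/(2*o)) = 1)
N(F) = -16/F (N(F) = (-25 + 9)/F = -16/F)
N(2672)/r(-1295) = -16/2672/1 = -16*1/2672*1 = -1/167*1 = -1/167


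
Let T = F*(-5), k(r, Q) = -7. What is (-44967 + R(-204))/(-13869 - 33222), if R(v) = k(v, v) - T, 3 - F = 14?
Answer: 45029/47091 ≈ 0.95621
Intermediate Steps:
F = -11 (F = 3 - 1*14 = 3 - 14 = -11)
T = 55 (T = -11*(-5) = 55)
R(v) = -62 (R(v) = -7 - 1*55 = -7 - 55 = -62)
(-44967 + R(-204))/(-13869 - 33222) = (-44967 - 62)/(-13869 - 33222) = -45029/(-47091) = -45029*(-1/47091) = 45029/47091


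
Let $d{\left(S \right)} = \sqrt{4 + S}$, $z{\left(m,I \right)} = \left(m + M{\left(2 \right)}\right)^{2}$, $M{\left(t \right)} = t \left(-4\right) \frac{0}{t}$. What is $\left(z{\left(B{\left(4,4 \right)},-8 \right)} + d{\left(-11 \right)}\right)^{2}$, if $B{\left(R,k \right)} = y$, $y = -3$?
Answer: $\left(9 + i \sqrt{7}\right)^{2} \approx 74.0 + 47.624 i$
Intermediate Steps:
$B{\left(R,k \right)} = -3$
$M{\left(t \right)} = 0$ ($M{\left(t \right)} = - 4 t 0 = 0$)
$z{\left(m,I \right)} = m^{2}$ ($z{\left(m,I \right)} = \left(m + 0\right)^{2} = m^{2}$)
$\left(z{\left(B{\left(4,4 \right)},-8 \right)} + d{\left(-11 \right)}\right)^{2} = \left(\left(-3\right)^{2} + \sqrt{4 - 11}\right)^{2} = \left(9 + \sqrt{-7}\right)^{2} = \left(9 + i \sqrt{7}\right)^{2}$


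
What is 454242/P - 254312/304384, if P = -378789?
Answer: -9774774379/4804054624 ≈ -2.0347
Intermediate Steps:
454242/P - 254312/304384 = 454242/(-378789) - 254312/304384 = 454242*(-1/378789) - 254312*1/304384 = -151414/126263 - 31789/38048 = -9774774379/4804054624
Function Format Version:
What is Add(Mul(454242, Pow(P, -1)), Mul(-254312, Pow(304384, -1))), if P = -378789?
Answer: Rational(-9774774379, 4804054624) ≈ -2.0347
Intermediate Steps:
Add(Mul(454242, Pow(P, -1)), Mul(-254312, Pow(304384, -1))) = Add(Mul(454242, Pow(-378789, -1)), Mul(-254312, Pow(304384, -1))) = Add(Mul(454242, Rational(-1, 378789)), Mul(-254312, Rational(1, 304384))) = Add(Rational(-151414, 126263), Rational(-31789, 38048)) = Rational(-9774774379, 4804054624)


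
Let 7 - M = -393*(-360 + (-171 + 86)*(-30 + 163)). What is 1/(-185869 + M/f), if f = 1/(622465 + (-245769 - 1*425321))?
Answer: 1/222913249381 ≈ 4.4861e-12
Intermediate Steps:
f = -1/48625 (f = 1/(622465 + (-245769 - 425321)) = 1/(622465 - 671090) = 1/(-48625) = -1/48625 ≈ -2.0566e-5)
M = -4584338 (M = 7 - (-393)*(-360 + (-171 + 86)*(-30 + 163)) = 7 - (-393)*(-360 - 85*133) = 7 - (-393)*(-360 - 11305) = 7 - (-393)*(-11665) = 7 - 1*4584345 = 7 - 4584345 = -4584338)
1/(-185869 + M/f) = 1/(-185869 - 4584338/(-1/48625)) = 1/(-185869 - 4584338*(-48625)) = 1/(-185869 + 222913435250) = 1/222913249381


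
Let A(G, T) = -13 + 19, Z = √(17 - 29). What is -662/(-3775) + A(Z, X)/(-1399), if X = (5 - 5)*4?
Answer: 903488/5281225 ≈ 0.17108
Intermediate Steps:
X = 0 (X = 0*4 = 0)
Z = 2*I*√3 (Z = √(-12) = 2*I*√3 ≈ 3.4641*I)
A(G, T) = 6
-662/(-3775) + A(Z, X)/(-1399) = -662/(-3775) + 6/(-1399) = -662*(-1/3775) + 6*(-1/1399) = 662/3775 - 6/1399 = 903488/5281225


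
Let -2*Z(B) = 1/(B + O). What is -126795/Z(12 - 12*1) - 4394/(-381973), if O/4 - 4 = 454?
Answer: 177455824588634/381973 ≈ 4.6458e+8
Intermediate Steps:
O = 1832 (O = 16 + 4*454 = 16 + 1816 = 1832)
Z(B) = -1/(2*(1832 + B)) (Z(B) = -1/(2*(B + 1832)) = -1/(2*(1832 + B)))
-126795/Z(12 - 12*1) - 4394/(-381973) = -(-464576880 - 253590*(12 - 12*1)) - 4394/(-381973) = -(-464576880 - 253590*(12 - 12)) - 4394*(-1/381973) = -126795/((-1/(3664 + 2*0))) + 4394/381973 = -126795/((-1/(3664 + 0))) + 4394/381973 = -126795/((-1/3664)) + 4394/381973 = -126795/((-1*1/3664)) + 4394/381973 = -126795/(-1/3664) + 4394/381973 = -126795*(-3664) + 4394/381973 = 464576880 + 4394/381973 = 177455824588634/381973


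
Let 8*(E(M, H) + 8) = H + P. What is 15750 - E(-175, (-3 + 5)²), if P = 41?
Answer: 126019/8 ≈ 15752.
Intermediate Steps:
E(M, H) = -23/8 + H/8 (E(M, H) = -8 + (H + 41)/8 = -8 + (41 + H)/8 = -8 + (41/8 + H/8) = -23/8 + H/8)
15750 - E(-175, (-3 + 5)²) = 15750 - (-23/8 + (-3 + 5)²/8) = 15750 - (-23/8 + (⅛)*2²) = 15750 - (-23/8 + (⅛)*4) = 15750 - (-23/8 + ½) = 15750 - 1*(-19/8) = 15750 + 19/8 = 126019/8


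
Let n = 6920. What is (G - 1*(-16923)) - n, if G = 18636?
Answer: 28639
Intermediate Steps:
(G - 1*(-16923)) - n = (18636 - 1*(-16923)) - 1*6920 = (18636 + 16923) - 6920 = 35559 - 6920 = 28639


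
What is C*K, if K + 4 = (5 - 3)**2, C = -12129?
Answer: 0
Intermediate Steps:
K = 0 (K = -4 + (5 - 3)**2 = -4 + 2**2 = -4 + 4 = 0)
C*K = -12129*0 = 0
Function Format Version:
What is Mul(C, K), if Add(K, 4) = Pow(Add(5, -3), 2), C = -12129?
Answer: 0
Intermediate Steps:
K = 0 (K = Add(-4, Pow(Add(5, -3), 2)) = Add(-4, Pow(2, 2)) = Add(-4, 4) = 0)
Mul(C, K) = Mul(-12129, 0) = 0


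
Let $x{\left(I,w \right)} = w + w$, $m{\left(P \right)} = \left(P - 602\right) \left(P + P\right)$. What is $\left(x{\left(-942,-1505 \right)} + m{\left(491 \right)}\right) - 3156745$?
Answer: $-3268757$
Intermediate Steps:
$m{\left(P \right)} = 2 P \left(-602 + P\right)$ ($m{\left(P \right)} = \left(-602 + P\right) 2 P = 2 P \left(-602 + P\right)$)
$x{\left(I,w \right)} = 2 w$
$\left(x{\left(-942,-1505 \right)} + m{\left(491 \right)}\right) - 3156745 = \left(2 \left(-1505\right) + 2 \cdot 491 \left(-602 + 491\right)\right) - 3156745 = \left(-3010 + 2 \cdot 491 \left(-111\right)\right) - 3156745 = \left(-3010 - 109002\right) - 3156745 = -112012 - 3156745 = -3268757$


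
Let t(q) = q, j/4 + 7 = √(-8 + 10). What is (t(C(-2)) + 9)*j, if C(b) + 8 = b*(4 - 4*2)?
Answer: -252 + 36*√2 ≈ -201.09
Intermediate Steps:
C(b) = -8 - 4*b (C(b) = -8 + b*(4 - 4*2) = -8 + b*(4 - 8) = -8 + b*(-4) = -8 - 4*b)
j = -28 + 4*√2 (j = -28 + 4*√(-8 + 10) = -28 + 4*√2 ≈ -22.343)
(t(C(-2)) + 9)*j = ((-8 - 4*(-2)) + 9)*(-28 + 4*√2) = ((-8 + 8) + 9)*(-28 + 4*√2) = (0 + 9)*(-28 + 4*√2) = 9*(-28 + 4*√2) = -252 + 36*√2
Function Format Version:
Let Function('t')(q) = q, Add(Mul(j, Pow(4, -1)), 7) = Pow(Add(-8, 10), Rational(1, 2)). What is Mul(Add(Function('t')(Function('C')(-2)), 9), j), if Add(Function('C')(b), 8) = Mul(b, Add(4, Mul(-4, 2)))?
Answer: Add(-252, Mul(36, Pow(2, Rational(1, 2)))) ≈ -201.09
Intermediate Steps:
Function('C')(b) = Add(-8, Mul(-4, b)) (Function('C')(b) = Add(-8, Mul(b, Add(4, Mul(-4, 2)))) = Add(-8, Mul(b, Add(4, -8))) = Add(-8, Mul(b, -4)) = Add(-8, Mul(-4, b)))
j = Add(-28, Mul(4, Pow(2, Rational(1, 2)))) (j = Add(-28, Mul(4, Pow(Add(-8, 10), Rational(1, 2)))) = Add(-28, Mul(4, Pow(2, Rational(1, 2)))) ≈ -22.343)
Mul(Add(Function('t')(Function('C')(-2)), 9), j) = Mul(Add(Add(-8, Mul(-4, -2)), 9), Add(-28, Mul(4, Pow(2, Rational(1, 2))))) = Mul(Add(Add(-8, 8), 9), Add(-28, Mul(4, Pow(2, Rational(1, 2))))) = Mul(Add(0, 9), Add(-28, Mul(4, Pow(2, Rational(1, 2))))) = Mul(9, Add(-28, Mul(4, Pow(2, Rational(1, 2))))) = Add(-252, Mul(36, Pow(2, Rational(1, 2))))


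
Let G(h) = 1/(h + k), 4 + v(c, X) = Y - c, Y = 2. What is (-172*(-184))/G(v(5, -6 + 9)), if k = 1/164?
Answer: -9075064/41 ≈ -2.2134e+5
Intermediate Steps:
k = 1/164 ≈ 0.0060976
v(c, X) = -2 - c (v(c, X) = -4 + (2 - c) = -2 - c)
G(h) = 1/(1/164 + h) (G(h) = 1/(h + 1/164) = 1/(1/164 + h))
(-172*(-184))/G(v(5, -6 + 9)) = (-172*(-184))/((164/(1 + 164*(-2 - 1*5)))) = 31648/((164/(1 + 164*(-2 - 5)))) = 31648/((164/(1 + 164*(-7)))) = 31648/((164/(1 - 1148))) = 31648/((164/(-1147))) = 31648/((164*(-1/1147))) = 31648/(-164/1147) = 31648*(-1147/164) = -9075064/41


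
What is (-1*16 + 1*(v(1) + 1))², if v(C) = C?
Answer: 196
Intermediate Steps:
(-1*16 + 1*(v(1) + 1))² = (-1*16 + 1*(1 + 1))² = (-16 + 1*2)² = (-16 + 2)² = (-14)² = 196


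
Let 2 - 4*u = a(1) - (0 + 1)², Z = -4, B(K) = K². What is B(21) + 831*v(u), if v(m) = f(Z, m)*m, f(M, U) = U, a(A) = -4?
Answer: 47775/16 ≈ 2985.9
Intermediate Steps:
u = 7/4 (u = ½ - (-4 - (0 + 1)²)/4 = ½ - (-4 - 1*1²)/4 = ½ - (-4 - 1*1)/4 = ½ - (-4 - 1)/4 = ½ - ¼*(-5) = ½ + 5/4 = 7/4 ≈ 1.7500)
v(m) = m² (v(m) = m*m = m²)
B(21) + 831*v(u) = 21² + 831*(7/4)² = 441 + 831*(49/16) = 441 + 40719/16 = 47775/16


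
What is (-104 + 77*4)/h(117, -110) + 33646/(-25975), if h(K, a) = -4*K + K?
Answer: -5702882/3039075 ≈ -1.8765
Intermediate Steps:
h(K, a) = -3*K
(-104 + 77*4)/h(117, -110) + 33646/(-25975) = (-104 + 77*4)/((-3*117)) + 33646/(-25975) = (-104 + 308)/(-351) + 33646*(-1/25975) = 204*(-1/351) - 33646/25975 = -68/117 - 33646/25975 = -5702882/3039075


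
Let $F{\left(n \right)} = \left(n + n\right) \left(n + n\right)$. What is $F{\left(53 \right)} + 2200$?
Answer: $13436$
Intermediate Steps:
$F{\left(n \right)} = 4 n^{2}$ ($F{\left(n \right)} = 2 n 2 n = 4 n^{2}$)
$F{\left(53 \right)} + 2200 = 4 \cdot 53^{2} + 2200 = 4 \cdot 2809 + 2200 = 11236 + 2200 = 13436$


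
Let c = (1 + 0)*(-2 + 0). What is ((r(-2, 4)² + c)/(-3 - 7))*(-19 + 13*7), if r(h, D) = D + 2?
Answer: -1224/5 ≈ -244.80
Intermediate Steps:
r(h, D) = 2 + D
c = -2 (c = 1*(-2) = -2)
((r(-2, 4)² + c)/(-3 - 7))*(-19 + 13*7) = (((2 + 4)² - 2)/(-3 - 7))*(-19 + 13*7) = ((6² - 2)/(-10))*(-19 + 91) = ((36 - 2)*(-⅒))*72 = (34*(-⅒))*72 = -17/5*72 = -1224/5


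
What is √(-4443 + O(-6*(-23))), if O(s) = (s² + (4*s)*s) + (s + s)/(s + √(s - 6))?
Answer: √(6263751 + 90777*√33)/√(69 + √33) ≈ 301.30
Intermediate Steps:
O(s) = 5*s² + 2*s/(s + √(-6 + s)) (O(s) = (s² + 4*s²) + (2*s)/(s + √(-6 + s)) = 5*s² + 2*s/(s + √(-6 + s)))
√(-4443 + O(-6*(-23))) = √(-4443 + (-6*(-23))*(2 + 5*(-6*(-23))² + 5*(-6*(-23))*√(-6 - 6*(-23)))/(-6*(-23) + √(-6 - 6*(-23)))) = √(-4443 + 138*(2 + 5*138² + 5*138*√(-6 + 138))/(138 + √(-6 + 138))) = √(-4443 + 138*(2 + 5*19044 + 5*138*√132)/(138 + √132)) = √(-4443 + 138*(2 + 95220 + 5*138*(2*√33))/(138 + 2*√33)) = √(-4443 + 138*(2 + 95220 + 1380*√33)/(138 + 2*√33)) = √(-4443 + 138*(95222 + 1380*√33)/(138 + 2*√33))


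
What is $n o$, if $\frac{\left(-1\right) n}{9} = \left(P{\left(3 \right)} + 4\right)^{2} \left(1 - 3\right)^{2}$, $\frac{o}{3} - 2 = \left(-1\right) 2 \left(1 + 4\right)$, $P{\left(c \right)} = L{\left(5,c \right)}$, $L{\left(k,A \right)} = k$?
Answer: $69984$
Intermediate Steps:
$P{\left(c \right)} = 5$
$o = -24$ ($o = 6 + 3 \left(-1\right) 2 \left(1 + 4\right) = 6 + 3 \left(\left(-2\right) 5\right) = 6 + 3 \left(-10\right) = 6 - 30 = -24$)
$n = -2916$ ($n = - 9 \left(5 + 4\right)^{2} \left(1 - 3\right)^{2} = - 9 \cdot 9^{2} \left(-2\right)^{2} = - 9 \cdot 81 \cdot 4 = \left(-9\right) 324 = -2916$)
$n o = \left(-2916\right) \left(-24\right) = 69984$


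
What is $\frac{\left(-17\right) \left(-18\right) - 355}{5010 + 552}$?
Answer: $- \frac{49}{5562} \approx -0.0088098$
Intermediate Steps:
$\frac{\left(-17\right) \left(-18\right) - 355}{5010 + 552} = \frac{306 - 355}{5562} = \left(-49\right) \frac{1}{5562} = - \frac{49}{5562}$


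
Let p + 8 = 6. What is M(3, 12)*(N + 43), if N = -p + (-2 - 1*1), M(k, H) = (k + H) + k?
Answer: 756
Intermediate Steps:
p = -2 (p = -8 + 6 = -2)
M(k, H) = H + 2*k (M(k, H) = (H + k) + k = H + 2*k)
N = -1 (N = -1*(-2) + (-2 - 1*1) = 2 + (-2 - 1) = 2 - 3 = -1)
M(3, 12)*(N + 43) = (12 + 2*3)*(-1 + 43) = (12 + 6)*42 = 18*42 = 756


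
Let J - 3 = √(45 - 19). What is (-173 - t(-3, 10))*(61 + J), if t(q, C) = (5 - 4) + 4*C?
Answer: -13696 - 214*√26 ≈ -14787.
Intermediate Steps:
J = 3 + √26 (J = 3 + √(45 - 19) = 3 + √26 ≈ 8.0990)
t(q, C) = 1 + 4*C
(-173 - t(-3, 10))*(61 + J) = (-173 - (1 + 4*10))*(61 + (3 + √26)) = (-173 - (1 + 40))*(64 + √26) = (-173 - 1*41)*(64 + √26) = (-173 - 41)*(64 + √26) = -214*(64 + √26) = -13696 - 214*√26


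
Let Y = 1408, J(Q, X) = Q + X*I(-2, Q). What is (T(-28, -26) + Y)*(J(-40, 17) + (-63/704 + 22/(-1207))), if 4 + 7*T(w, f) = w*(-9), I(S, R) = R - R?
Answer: -43043859687/743512 ≈ -57893.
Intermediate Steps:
I(S, R) = 0
J(Q, X) = Q (J(Q, X) = Q + X*0 = Q + 0 = Q)
T(w, f) = -4/7 - 9*w/7 (T(w, f) = -4/7 + (w*(-9))/7 = -4/7 + (-9*w)/7 = -4/7 - 9*w/7)
(T(-28, -26) + Y)*(J(-40, 17) + (-63/704 + 22/(-1207))) = ((-4/7 - 9/7*(-28)) + 1408)*(-40 + (-63/704 + 22/(-1207))) = ((-4/7 + 36) + 1408)*(-40 + (-63*1/704 + 22*(-1/1207))) = (248/7 + 1408)*(-40 + (-63/704 - 22/1207)) = 10104*(-40 - 91529/849728)/7 = (10104/7)*(-34080649/849728) = -43043859687/743512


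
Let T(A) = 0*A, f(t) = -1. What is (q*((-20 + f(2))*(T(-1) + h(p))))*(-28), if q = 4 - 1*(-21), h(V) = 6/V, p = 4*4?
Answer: 11025/2 ≈ 5512.5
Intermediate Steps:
p = 16
T(A) = 0
q = 25 (q = 4 + 21 = 25)
(q*((-20 + f(2))*(T(-1) + h(p))))*(-28) = (25*((-20 - 1)*(0 + 6/16)))*(-28) = (25*(-21*(0 + 6*(1/16))))*(-28) = (25*(-21*(0 + 3/8)))*(-28) = (25*(-21*3/8))*(-28) = (25*(-63/8))*(-28) = -1575/8*(-28) = 11025/2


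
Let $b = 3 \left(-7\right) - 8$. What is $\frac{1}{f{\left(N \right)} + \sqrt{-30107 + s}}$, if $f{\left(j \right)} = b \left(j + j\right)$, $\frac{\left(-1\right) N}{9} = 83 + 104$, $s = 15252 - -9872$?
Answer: $\frac{2958}{288742363} - \frac{i \sqrt{4983}}{9528497979} \approx 1.0244 \cdot 10^{-5} - 7.4083 \cdot 10^{-9} i$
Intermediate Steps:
$s = 25124$ ($s = 15252 + 9872 = 25124$)
$N = -1683$ ($N = - 9 \left(83 + 104\right) = \left(-9\right) 187 = -1683$)
$b = -29$ ($b = -21 - 8 = -29$)
$f{\left(j \right)} = - 58 j$ ($f{\left(j \right)} = - 29 \left(j + j\right) = - 29 \cdot 2 j = - 58 j$)
$\frac{1}{f{\left(N \right)} + \sqrt{-30107 + s}} = \frac{1}{\left(-58\right) \left(-1683\right) + \sqrt{-30107 + 25124}} = \frac{1}{97614 + \sqrt{-4983}} = \frac{1}{97614 + i \sqrt{4983}}$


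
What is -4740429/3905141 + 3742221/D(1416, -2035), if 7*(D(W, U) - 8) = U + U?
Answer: -34105444229711/5225078658 ≈ -6527.3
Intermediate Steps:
D(W, U) = 8 + 2*U/7 (D(W, U) = 8 + (U + U)/7 = 8 + (2*U)/7 = 8 + 2*U/7)
-4740429/3905141 + 3742221/D(1416, -2035) = -4740429/3905141 + 3742221/(8 + (2/7)*(-2035)) = -4740429*1/3905141 + 3742221/(8 - 4070/7) = -4740429/3905141 + 3742221/(-4014/7) = -4740429/3905141 + 3742221*(-7/4014) = -4740429/3905141 - 8731849/1338 = -34105444229711/5225078658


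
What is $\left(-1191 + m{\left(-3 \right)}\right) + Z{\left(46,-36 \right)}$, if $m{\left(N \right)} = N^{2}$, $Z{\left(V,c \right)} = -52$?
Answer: $-1234$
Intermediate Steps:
$\left(-1191 + m{\left(-3 \right)}\right) + Z{\left(46,-36 \right)} = \left(-1191 + \left(-3\right)^{2}\right) - 52 = \left(-1191 + 9\right) - 52 = -1182 - 52 = -1234$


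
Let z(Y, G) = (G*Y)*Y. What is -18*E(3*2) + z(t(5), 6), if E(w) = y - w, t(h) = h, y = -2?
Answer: 294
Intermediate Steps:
E(w) = -2 - w
z(Y, G) = G*Y²
-18*E(3*2) + z(t(5), 6) = -18*(-2 - 3*2) + 6*5² = -18*(-2 - 1*6) + 6*25 = -18*(-2 - 6) + 150 = -18*(-8) + 150 = 144 + 150 = 294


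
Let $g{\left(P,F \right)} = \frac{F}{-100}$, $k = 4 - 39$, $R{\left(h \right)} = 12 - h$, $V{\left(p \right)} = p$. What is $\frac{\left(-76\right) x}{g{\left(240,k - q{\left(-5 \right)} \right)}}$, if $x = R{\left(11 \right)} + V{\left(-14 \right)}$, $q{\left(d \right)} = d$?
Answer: $\frac{9880}{3} \approx 3293.3$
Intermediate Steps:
$k = -35$ ($k = 4 - 39 = -35$)
$x = -13$ ($x = \left(12 - 11\right) - 14 = 1 - 14 = -13$)
$g{\left(P,F \right)} = - \frac{F}{100}$ ($g{\left(P,F \right)} = F \left(- \frac{1}{100}\right) = - \frac{F}{100}$)
$\frac{\left(-76\right) x}{g{\left(240,k - q{\left(-5 \right)} \right)}} = \frac{\left(-76\right) \left(-13\right)}{\left(- \frac{1}{100}\right) \left(-35 - -5\right)} = \frac{988}{\left(- \frac{1}{100}\right) \left(-35 + 5\right)} = \frac{988}{\left(- \frac{1}{100}\right) \left(-30\right)} = \frac{988}{\frac{3}{10}} = 988 \cdot \frac{10}{3} = \frac{9880}{3}$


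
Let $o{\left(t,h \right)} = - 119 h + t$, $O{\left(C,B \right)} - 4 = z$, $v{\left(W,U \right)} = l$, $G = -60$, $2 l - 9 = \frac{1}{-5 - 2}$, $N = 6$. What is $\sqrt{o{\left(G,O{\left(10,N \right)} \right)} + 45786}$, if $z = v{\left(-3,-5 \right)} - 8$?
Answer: $15 \sqrt{203} \approx 213.72$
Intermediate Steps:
$l = \frac{31}{7}$ ($l = \frac{9}{2} + \frac{1}{2 \left(-5 - 2\right)} = \frac{9}{2} + \frac{1}{2 \left(-7\right)} = \frac{9}{2} + \frac{1}{2} \left(- \frac{1}{7}\right) = \frac{9}{2} - \frac{1}{14} = \frac{31}{7} \approx 4.4286$)
$v{\left(W,U \right)} = \frac{31}{7}$
$z = - \frac{25}{7}$ ($z = \frac{31}{7} - 8 = - \frac{25}{7} \approx -3.5714$)
$O{\left(C,B \right)} = \frac{3}{7}$ ($O{\left(C,B \right)} = 4 - \frac{25}{7} = \frac{3}{7}$)
$o{\left(t,h \right)} = t - 119 h$
$\sqrt{o{\left(G,O{\left(10,N \right)} \right)} + 45786} = \sqrt{\left(-60 - 51\right) + 45786} = \sqrt{-111 + 45786} = \sqrt{45675} = 15 \sqrt{203}$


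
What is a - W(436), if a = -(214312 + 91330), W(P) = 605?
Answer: -306247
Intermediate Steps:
a = -305642 (a = -1*305642 = -305642)
a - W(436) = -305642 - 1*605 = -305642 - 605 = -306247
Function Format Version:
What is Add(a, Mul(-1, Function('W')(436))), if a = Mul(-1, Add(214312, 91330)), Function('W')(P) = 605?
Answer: -306247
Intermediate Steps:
a = -305642 (a = Mul(-1, 305642) = -305642)
Add(a, Mul(-1, Function('W')(436))) = Add(-305642, Mul(-1, 605)) = Add(-305642, -605) = -306247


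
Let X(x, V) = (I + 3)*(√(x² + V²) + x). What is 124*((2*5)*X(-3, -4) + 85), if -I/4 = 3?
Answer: -11780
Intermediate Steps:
I = -12 (I = -4*3 = -12)
X(x, V) = -9*x - 9*√(V² + x²) (X(x, V) = (-12 + 3)*(√(x² + V²) + x) = -9*(√(V² + x²) + x) = -9*(x + √(V² + x²)) = -9*x - 9*√(V² + x²))
124*((2*5)*X(-3, -4) + 85) = 124*((2*5)*(-9*(-3) - 9*√((-4)² + (-3)²)) + 85) = 124*(10*(27 - 9*√(16 + 9)) + 85) = 124*(10*(27 - 9*√25) + 85) = 124*(10*(27 - 9*5) + 85) = 124*(10*(27 - 45) + 85) = 124*(10*(-18) + 85) = 124*(-180 + 85) = 124*(-95) = -11780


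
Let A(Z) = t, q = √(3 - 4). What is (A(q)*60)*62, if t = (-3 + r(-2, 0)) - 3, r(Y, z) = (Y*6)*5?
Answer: -245520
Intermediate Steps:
r(Y, z) = 30*Y (r(Y, z) = (6*Y)*5 = 30*Y)
q = I (q = √(-1) = I ≈ 1.0*I)
t = -66 (t = (-3 + 30*(-2)) - 3 = (-3 - 60) - 3 = -63 - 3 = -66)
A(Z) = -66
(A(q)*60)*62 = -66*60*62 = -3960*62 = -245520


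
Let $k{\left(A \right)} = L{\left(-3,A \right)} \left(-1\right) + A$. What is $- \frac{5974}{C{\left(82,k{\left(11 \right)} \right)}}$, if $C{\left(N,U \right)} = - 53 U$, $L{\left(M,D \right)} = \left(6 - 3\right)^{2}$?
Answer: $\frac{2987}{53} \approx 56.359$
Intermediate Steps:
$L{\left(M,D \right)} = 9$ ($L{\left(M,D \right)} = 3^{2} = 9$)
$k{\left(A \right)} = -9 + A$ ($k{\left(A \right)} = 9 \left(-1\right) + A = -9 + A$)
$- \frac{5974}{C{\left(82,k{\left(11 \right)} \right)}} = - \frac{5974}{\left(-53\right) \left(-9 + 11\right)} = - \frac{5974}{\left(-53\right) 2} = - \frac{5974}{-106} = \left(-5974\right) \left(- \frac{1}{106}\right) = \frac{2987}{53}$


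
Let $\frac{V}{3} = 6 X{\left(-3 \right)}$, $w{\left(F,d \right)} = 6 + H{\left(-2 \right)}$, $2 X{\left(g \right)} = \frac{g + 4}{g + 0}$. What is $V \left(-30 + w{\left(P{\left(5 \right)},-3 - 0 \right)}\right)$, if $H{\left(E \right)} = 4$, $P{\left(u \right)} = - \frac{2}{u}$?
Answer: $60$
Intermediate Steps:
$X{\left(g \right)} = \frac{4 + g}{2 g}$ ($X{\left(g \right)} = \frac{\left(g + 4\right) \frac{1}{g + 0}}{2} = \frac{\left(4 + g\right) \frac{1}{g}}{2} = \frac{\frac{1}{g} \left(4 + g\right)}{2} = \frac{4 + g}{2 g}$)
$w{\left(F,d \right)} = 10$ ($w{\left(F,d \right)} = 6 + 4 = 10$)
$V = -3$ ($V = 3 \cdot 6 \frac{4 - 3}{2 \left(-3\right)} = 3 \cdot 6 \cdot \frac{1}{2} \left(- \frac{1}{3}\right) 1 = 3 \cdot 6 \left(- \frac{1}{6}\right) = 3 \left(-1\right) = -3$)
$V \left(-30 + w{\left(P{\left(5 \right)},-3 - 0 \right)}\right) = - 3 \left(-30 + 10\right) = \left(-3\right) \left(-20\right) = 60$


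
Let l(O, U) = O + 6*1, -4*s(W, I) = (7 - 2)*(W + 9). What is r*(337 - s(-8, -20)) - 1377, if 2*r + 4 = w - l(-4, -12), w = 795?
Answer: 1056501/8 ≈ 1.3206e+5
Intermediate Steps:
s(W, I) = -45/4 - 5*W/4 (s(W, I) = -(7 - 2)*(W + 9)/4 = -5*(9 + W)/4 = -(45 + 5*W)/4 = -45/4 - 5*W/4)
l(O, U) = 6 + O (l(O, U) = O + 6 = 6 + O)
r = 789/2 (r = -2 + (795 - (6 - 4))/2 = -2 + (795 - 1*2)/2 = -2 + (795 - 2)/2 = -2 + (½)*793 = -2 + 793/2 = 789/2 ≈ 394.50)
r*(337 - s(-8, -20)) - 1377 = 789*(337 - (-45/4 - 5/4*(-8)))/2 - 1377 = 789*(337 - (-45/4 + 10))/2 - 1377 = 789*(337 - 1*(-5/4))/2 - 1377 = 789*(337 + 5/4)/2 - 1377 = (789/2)*(1353/4) - 1377 = 1067517/8 - 1377 = 1056501/8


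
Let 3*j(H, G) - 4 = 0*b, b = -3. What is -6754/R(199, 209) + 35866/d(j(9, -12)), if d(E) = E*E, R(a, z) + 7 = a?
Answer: 1933387/96 ≈ 20139.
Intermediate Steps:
j(H, G) = 4/3 (j(H, G) = 4/3 + (0*(-3))/3 = 4/3 + (⅓)*0 = 4/3 + 0 = 4/3)
R(a, z) = -7 + a
d(E) = E²
-6754/R(199, 209) + 35866/d(j(9, -12)) = -6754/(-7 + 199) + 35866/((4/3)²) = -6754/192 + 35866/(16/9) = -6754*1/192 + 35866*(9/16) = -3377/96 + 161397/8 = 1933387/96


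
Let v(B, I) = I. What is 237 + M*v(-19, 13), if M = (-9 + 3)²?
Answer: 705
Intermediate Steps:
M = 36 (M = (-6)² = 36)
237 + M*v(-19, 13) = 237 + 36*13 = 237 + 468 = 705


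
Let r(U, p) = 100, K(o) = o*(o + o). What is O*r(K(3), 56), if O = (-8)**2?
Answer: 6400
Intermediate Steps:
K(o) = 2*o**2 (K(o) = o*(2*o) = 2*o**2)
O = 64
O*r(K(3), 56) = 64*100 = 6400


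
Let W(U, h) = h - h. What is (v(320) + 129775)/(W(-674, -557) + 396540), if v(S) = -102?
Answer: 129673/396540 ≈ 0.32701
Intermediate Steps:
W(U, h) = 0
(v(320) + 129775)/(W(-674, -557) + 396540) = (-102 + 129775)/(0 + 396540) = 129673/396540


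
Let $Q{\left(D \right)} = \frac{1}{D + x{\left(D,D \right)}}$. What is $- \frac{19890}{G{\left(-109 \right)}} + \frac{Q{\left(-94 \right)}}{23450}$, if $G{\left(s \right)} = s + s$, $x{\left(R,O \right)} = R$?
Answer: $\frac{43843526891}{480537400} \approx 91.239$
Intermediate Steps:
$Q{\left(D \right)} = \frac{1}{2 D}$ ($Q{\left(D \right)} = \frac{1}{D + D} = \frac{1}{2 D}$)
$G{\left(s \right)} = 2 s$
$- \frac{19890}{G{\left(-109 \right)}} + \frac{Q{\left(-94 \right)}}{23450} = - \frac{19890}{2 \left(-109\right)} + \frac{\frac{1}{2} \frac{1}{-94}}{23450} = - \frac{19890}{-218} + \frac{1}{2} \left(- \frac{1}{94}\right) \frac{1}{23450} = \left(-19890\right) \left(- \frac{1}{218}\right) - \frac{1}{4408600} = \frac{9945}{109} - \frac{1}{4408600} = \frac{43843526891}{480537400}$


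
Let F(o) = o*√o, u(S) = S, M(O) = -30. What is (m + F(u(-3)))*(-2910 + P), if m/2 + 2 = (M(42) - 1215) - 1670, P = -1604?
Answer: 26334676 + 13542*I*√3 ≈ 2.6335e+7 + 23455.0*I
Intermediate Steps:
m = -5834 (m = -4 + 2*((-30 - 1215) - 1670) = -4 + 2*(-1245 - 1670) = -4 + 2*(-2915) = -4 - 5830 = -5834)
F(o) = o^(3/2)
(m + F(u(-3)))*(-2910 + P) = (-5834 + (-3)^(3/2))*(-2910 - 1604) = (-5834 - 3*I*√3)*(-4514) = 26334676 + 13542*I*√3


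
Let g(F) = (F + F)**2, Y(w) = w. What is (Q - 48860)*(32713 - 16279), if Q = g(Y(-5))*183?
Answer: -502223040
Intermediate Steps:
g(F) = 4*F**2 (g(F) = (2*F)**2 = 4*F**2)
Q = 18300 (Q = (4*(-5)**2)*183 = (4*25)*183 = 100*183 = 18300)
(Q - 48860)*(32713 - 16279) = (18300 - 48860)*(32713 - 16279) = -30560*16434 = -502223040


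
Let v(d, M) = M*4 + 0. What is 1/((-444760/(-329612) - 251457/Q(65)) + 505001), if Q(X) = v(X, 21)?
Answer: 2307284/1158276903547 ≈ 1.9920e-6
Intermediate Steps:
v(d, M) = 4*M (v(d, M) = 4*M + 0 = 4*M)
Q(X) = 84 (Q(X) = 4*21 = 84)
1/((-444760/(-329612) - 251457/Q(65)) + 505001) = 1/((-444760/(-329612) - 251457/84) + 505001) = 1/((-444760*(-1/329612) - 251457*1/84) + 505001) = 1/((111190/82403 - 83819/28) + 505001) = 1/(-6903823737/2307284 + 505001) = 1/(1158276903547/2307284) = 2307284/1158276903547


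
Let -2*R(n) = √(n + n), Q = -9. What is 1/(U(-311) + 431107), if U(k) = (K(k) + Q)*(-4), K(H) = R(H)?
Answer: 431143/185884288937 - 2*I*√622/185884288937 ≈ 2.3194e-6 - 2.6834e-10*I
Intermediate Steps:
R(n) = -√2*√n/2 (R(n) = -√(n + n)/2 = -√2*√n/2)
K(H) = -√2*√H/2
U(k) = 36 + 2*√2*√k (U(k) = (-√2*√k/2 - 9)*(-4) = (-9 - √2*√k/2)*(-4) = 36 + 2*√2*√k)
1/(U(-311) + 431107) = 1/((36 + 2*√2*√(-311)) + 431107) = 1/((36 + 2*√2*(I*√311)) + 431107) = 1/((36 + 2*I*√622) + 431107) = 1/(431143 + 2*I*√622)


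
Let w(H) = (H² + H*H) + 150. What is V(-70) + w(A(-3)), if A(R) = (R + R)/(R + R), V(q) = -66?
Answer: 86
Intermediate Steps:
A(R) = 1 (A(R) = (2*R)/((2*R)) = (2*R)*(1/(2*R)) = 1)
w(H) = 150 + 2*H² (w(H) = (H² + H²) + 150 = 2*H² + 150 = 150 + 2*H²)
V(-70) + w(A(-3)) = -66 + (150 + 2*1²) = -66 + (150 + 2*1) = -66 + (150 + 2) = -66 + 152 = 86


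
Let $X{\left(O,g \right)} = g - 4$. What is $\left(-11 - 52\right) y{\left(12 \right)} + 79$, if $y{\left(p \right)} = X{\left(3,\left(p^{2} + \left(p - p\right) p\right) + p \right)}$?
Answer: $-9497$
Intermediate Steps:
$X{\left(O,g \right)} = -4 + g$
$y{\left(p \right)} = -4 + p + p^{2}$ ($y{\left(p \right)} = -4 + \left(\left(p^{2} + \left(p - p\right) p\right) + p\right) = -4 + \left(\left(p^{2} + 0 p\right) + p\right) = -4 + \left(\left(p^{2} + 0\right) + p\right) = -4 + \left(p^{2} + p\right) = -4 + \left(p + p^{2}\right) = -4 + p + p^{2}$)
$\left(-11 - 52\right) y{\left(12 \right)} + 79 = \left(-11 - 52\right) \left(-4 + 12 \left(1 + 12\right)\right) + 79 = \left(-11 - 52\right) \left(-4 + 12 \cdot 13\right) + 79 = - 63 \left(-4 + 156\right) + 79 = \left(-63\right) 152 + 79 = -9576 + 79 = -9497$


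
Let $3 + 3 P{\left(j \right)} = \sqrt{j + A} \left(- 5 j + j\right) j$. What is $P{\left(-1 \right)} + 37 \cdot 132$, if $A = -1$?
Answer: $4883 - \frac{4 i \sqrt{2}}{3} \approx 4883.0 - 1.8856 i$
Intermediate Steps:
$P{\left(j \right)} = -1 - \frac{4 j^{2} \sqrt{-1 + j}}{3}$ ($P{\left(j \right)} = -1 + \frac{\sqrt{j - 1} \left(- 5 j + j\right) j}{3} = -1 + \frac{\sqrt{-1 + j} \left(- 4 j\right) j}{3} = -1 + \frac{- 4 j \sqrt{-1 + j} j}{3} = -1 + \frac{\left(-4\right) j^{2} \sqrt{-1 + j}}{3} = -1 - \frac{4 j^{2} \sqrt{-1 + j}}{3}$)
$P{\left(-1 \right)} + 37 \cdot 132 = \left(-1 - \frac{4 \left(-1\right)^{2} \sqrt{-1 - 1}}{3}\right) + 37 \cdot 132 = \left(-1 - \frac{4 \sqrt{-2}}{3}\right) + 4884 = \left(-1 - \frac{4 i \sqrt{2}}{3}\right) + 4884 = 4883 - \frac{4 i \sqrt{2}}{3}$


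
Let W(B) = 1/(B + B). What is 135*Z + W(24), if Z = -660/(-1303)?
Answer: 4278103/62544 ≈ 68.401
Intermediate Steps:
W(B) = 1/(2*B)
Z = 660/1303 (Z = -660*(-1/1303) = 660/1303 ≈ 0.50652)
135*Z + W(24) = 135*(660/1303) + (½)/24 = 89100/1303 + (½)*(1/24) = 89100/1303 + 1/48 = 4278103/62544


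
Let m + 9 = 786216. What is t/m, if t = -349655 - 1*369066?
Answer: -718721/786207 ≈ -0.91416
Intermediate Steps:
m = 786207 (m = -9 + 786216 = 786207)
t = -718721 (t = -349655 - 369066 = -718721)
t/m = -718721/786207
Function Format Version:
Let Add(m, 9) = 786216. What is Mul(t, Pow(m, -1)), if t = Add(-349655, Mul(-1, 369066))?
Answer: Rational(-718721, 786207) ≈ -0.91416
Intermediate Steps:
m = 786207 (m = Add(-9, 786216) = 786207)
t = -718721 (t = Add(-349655, -369066) = -718721)
Mul(t, Pow(m, -1)) = Mul(-718721, Pow(786207, -1)) = Mul(-718721, Rational(1, 786207)) = Rational(-718721, 786207)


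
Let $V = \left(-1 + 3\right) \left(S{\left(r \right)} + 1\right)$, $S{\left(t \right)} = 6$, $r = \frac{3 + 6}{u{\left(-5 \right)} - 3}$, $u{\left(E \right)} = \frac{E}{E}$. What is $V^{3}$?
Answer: $2744$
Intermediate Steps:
$u{\left(E \right)} = 1$
$r = - \frac{9}{2}$ ($r = \frac{3 + 6}{1 - 3} = \frac{9}{-2} = 9 \left(- \frac{1}{2}\right) = - \frac{9}{2} \approx -4.5$)
$V = 14$ ($V = \left(-1 + 3\right) \left(6 + 1\right) = 2 \cdot 7 = 14$)
$V^{3} = 14^{3} = 2744$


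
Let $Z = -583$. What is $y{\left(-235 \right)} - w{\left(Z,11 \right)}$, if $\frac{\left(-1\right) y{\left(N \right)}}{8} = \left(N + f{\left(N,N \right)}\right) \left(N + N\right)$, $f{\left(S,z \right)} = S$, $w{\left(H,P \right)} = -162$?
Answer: $-1767038$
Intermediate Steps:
$y{\left(N \right)} = - 32 N^{2}$ ($y{\left(N \right)} = - 8 \left(N + N\right) \left(N + N\right) = - 8 \cdot 2 N 2 N = - 8 \cdot 4 N^{2} = - 32 N^{2}$)
$y{\left(-235 \right)} - w{\left(Z,11 \right)} = - 32 \left(-235\right)^{2} - -162 = \left(-32\right) 55225 + 162 = -1767200 + 162 = -1767038$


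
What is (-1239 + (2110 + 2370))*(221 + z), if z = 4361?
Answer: 14850262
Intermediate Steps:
(-1239 + (2110 + 2370))*(221 + z) = (-1239 + (2110 + 2370))*(221 + 4361) = (-1239 + 4480)*4582 = 3241*4582 = 14850262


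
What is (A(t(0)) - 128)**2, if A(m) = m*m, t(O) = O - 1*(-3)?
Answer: 14161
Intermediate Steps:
t(O) = 3 + O (t(O) = O + 3 = 3 + O)
A(m) = m**2
(A(t(0)) - 128)**2 = ((3 + 0)**2 - 128)**2 = (3**2 - 128)**2 = (9 - 128)**2 = (-119)**2 = 14161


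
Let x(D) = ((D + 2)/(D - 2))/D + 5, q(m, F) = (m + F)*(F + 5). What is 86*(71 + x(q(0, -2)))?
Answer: 39173/6 ≈ 6528.8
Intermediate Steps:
q(m, F) = (5 + F)*(F + m) (q(m, F) = (F + m)*(5 + F) = (5 + F)*(F + m))
x(D) = 5 + (2 + D)/(D*(-2 + D)) (x(D) = ((2 + D)/(-2 + D))/D + 5 = (2 + D)/(D*(-2 + D)) + 5 = 5 + (2 + D)/(D*(-2 + D)))
86*(71 + x(q(0, -2))) = 86*(71 + (2 - 9*((-2)² + 5*(-2) + 5*0 - 2*0) + 5*((-2)² + 5*(-2) + 5*0 - 2*0)²)/(((-2)² + 5*(-2) + 5*0 - 2*0)*(-2 + ((-2)² + 5*(-2) + 5*0 - 2*0)))) = 86*(71 + (2 - 9*(4 - 10 + 0 + 0) + 5*(4 - 10 + 0 + 0)²)/((4 - 10 + 0 + 0)*(-2 + (4 - 10 + 0 + 0)))) = 86*(71 + (2 - 9*(-6) + 5*(-6)²)/((-6)*(-2 - 6))) = 86*(71 - ⅙*(2 + 54 + 5*36)/(-8)) = 86*(71 - ⅙*(-⅛)*(2 + 54 + 180)) = 86*(71 - ⅙*(-⅛)*236) = 86*(71 + 59/12) = 86*(911/12) = 39173/6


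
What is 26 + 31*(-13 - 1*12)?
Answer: -749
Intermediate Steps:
26 + 31*(-13 - 1*12) = 26 + 31*(-13 - 12) = 26 + 31*(-25) = 26 - 775 = -749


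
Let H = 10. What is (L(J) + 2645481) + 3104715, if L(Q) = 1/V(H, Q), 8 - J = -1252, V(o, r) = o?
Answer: 57501961/10 ≈ 5.7502e+6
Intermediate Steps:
J = 1260 (J = 8 - 1*(-1252) = 8 + 1252 = 1260)
L(Q) = ⅒ (L(Q) = 1/10 = ⅒)
(L(J) + 2645481) + 3104715 = (⅒ + 2645481) + 3104715 = 26454811/10 + 3104715 = 57501961/10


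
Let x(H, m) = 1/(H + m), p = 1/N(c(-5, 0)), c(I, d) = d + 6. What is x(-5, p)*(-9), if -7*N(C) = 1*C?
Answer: 54/37 ≈ 1.4595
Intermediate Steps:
c(I, d) = 6 + d
N(C) = -C/7
p = -7/6 (p = 1/(-(6 + 0)/7) = 1/(-⅐*6) = 1/(-6/7) = -7/6 ≈ -1.1667)
x(-5, p)*(-9) = -9/(-5 - 7/6) = -9/(-37/6) = -6/37*(-9) = 54/37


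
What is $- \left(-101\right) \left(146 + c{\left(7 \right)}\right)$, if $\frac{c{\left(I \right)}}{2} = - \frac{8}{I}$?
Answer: $\frac{101606}{7} \approx 14515.0$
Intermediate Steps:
$c{\left(I \right)} = - \frac{16}{I}$ ($c{\left(I \right)} = 2 \left(- \frac{8}{I}\right) = - \frac{16}{I}$)
$- \left(-101\right) \left(146 + c{\left(7 \right)}\right) = - \left(-101\right) \left(146 - \frac{16}{7}\right) = - \frac{\left(-101\right) 1006}{7} = \left(-1\right) \left(- \frac{101606}{7}\right) = \frac{101606}{7}$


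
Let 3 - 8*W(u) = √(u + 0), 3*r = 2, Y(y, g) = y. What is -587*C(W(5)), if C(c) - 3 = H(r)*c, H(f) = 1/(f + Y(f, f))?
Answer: -61635/32 + 1761*√5/32 ≈ -1803.0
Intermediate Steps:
r = ⅔ (r = (⅓)*2 = ⅔ ≈ 0.66667)
W(u) = 3/8 - √u/8 (W(u) = 3/8 - √(u + 0)/8 = 3/8 - √u/8)
H(f) = 1/(2*f) (H(f) = 1/(f + f) = 1/(2*f))
C(c) = 3 + 3*c/4 (C(c) = 3 + (1/(2*(⅔)))*c = 3 + ((½)*(3/2))*c = 3 + 3*c/4)
-587*C(W(5)) = -587*(3 + 3*(3/8 - √5/8)/4) = -587*(3 + (9/32 - 3*√5/32)) = -587*(105/32 - 3*√5/32) = -61635/32 + 1761*√5/32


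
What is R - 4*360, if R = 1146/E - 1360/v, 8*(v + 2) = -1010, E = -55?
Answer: -40918298/28215 ≈ -1450.2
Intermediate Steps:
v = -513/4 (v = -2 + (⅛)*(-1010) = -2 - 505/4 = -513/4 ≈ -128.25)
R = -288698/28215 (R = 1146/(-55) - 1360/(-513/4) = 1146*(-1/55) - 1360*(-4/513) = -1146/55 + 5440/513 = -288698/28215 ≈ -10.232)
R - 4*360 = -288698/28215 - 4*360 = -288698/28215 - 1*1440 = -288698/28215 - 1440 = -40918298/28215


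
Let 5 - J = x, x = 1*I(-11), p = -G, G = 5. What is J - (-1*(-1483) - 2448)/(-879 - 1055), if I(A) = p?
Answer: 18375/1934 ≈ 9.5010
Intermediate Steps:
p = -5 (p = -1*5 = -5)
I(A) = -5
x = -5 (x = 1*(-5) = -5)
J = 10 (J = 5 - 1*(-5) = 5 + 5 = 10)
J - (-1*(-1483) - 2448)/(-879 - 1055) = 10 - (-1*(-1483) - 2448)/(-879 - 1055) = 10 - (1483 - 2448)/(-1934) = 10 - (-965)*(-1)/1934 = 10 - 1*965/1934 = 10 - 965/1934 = 18375/1934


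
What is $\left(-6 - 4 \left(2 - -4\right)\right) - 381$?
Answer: $-411$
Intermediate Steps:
$\left(-6 - 4 \left(2 - -4\right)\right) - 381 = \left(-6 - 4 \left(2 + 4\right)\right) - 381 = \left(-6 - 24\right) - 381 = -30 - 381 = -411$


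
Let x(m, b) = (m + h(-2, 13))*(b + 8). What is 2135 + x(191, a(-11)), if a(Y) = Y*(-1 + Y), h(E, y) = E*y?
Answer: 25235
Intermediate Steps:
x(m, b) = (-26 + m)*(8 + b) (x(m, b) = (m - 2*13)*(b + 8) = (m - 26)*(8 + b) = (-26 + m)*(8 + b))
2135 + x(191, a(-11)) = 2135 + (-208 - (-286)*(-1 - 11) + 8*191 - 11*(-1 - 11)*191) = 2135 + (-208 - (-286)*(-12) + 1528 - 11*(-12)*191) = 2135 + (-208 - 26*132 + 1528 + 132*191) = 2135 + (-208 - 3432 + 1528 + 25212) = 2135 + 23100 = 25235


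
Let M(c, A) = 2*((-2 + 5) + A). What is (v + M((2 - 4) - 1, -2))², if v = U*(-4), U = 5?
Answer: 324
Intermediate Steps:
v = -20 (v = 5*(-4) = -20)
M(c, A) = 6 + 2*A (M(c, A) = 2*(3 + A) = 6 + 2*A)
(v + M((2 - 4) - 1, -2))² = (-20 + (6 + 2*(-2)))² = (-20 + (6 - 4))² = (-20 + 2)² = (-18)² = 324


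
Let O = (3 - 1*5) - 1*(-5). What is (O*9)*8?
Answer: 216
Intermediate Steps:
O = 3 (O = (3 - 5) + 5 = -2 + 5 = 3)
(O*9)*8 = (3*9)*8 = 27*8 = 216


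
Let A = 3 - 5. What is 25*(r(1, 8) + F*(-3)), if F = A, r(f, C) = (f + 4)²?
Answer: 775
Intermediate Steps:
r(f, C) = (4 + f)²
A = -2
F = -2
25*(r(1, 8) + F*(-3)) = 25*((4 + 1)² - 2*(-3)) = 25*(5² + 6) = 25*(25 + 6) = 25*31 = 775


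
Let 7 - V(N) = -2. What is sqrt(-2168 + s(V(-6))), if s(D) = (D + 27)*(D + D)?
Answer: 4*I*sqrt(95) ≈ 38.987*I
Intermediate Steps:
V(N) = 9 (V(N) = 7 - 1*(-2) = 7 + 2 = 9)
s(D) = 2*D*(27 + D) (s(D) = (27 + D)*(2*D) = 2*D*(27 + D))
sqrt(-2168 + s(V(-6))) = sqrt(-2168 + 2*9*(27 + 9)) = sqrt(-2168 + 2*9*36) = sqrt(-2168 + 648) = sqrt(-1520) = 4*I*sqrt(95)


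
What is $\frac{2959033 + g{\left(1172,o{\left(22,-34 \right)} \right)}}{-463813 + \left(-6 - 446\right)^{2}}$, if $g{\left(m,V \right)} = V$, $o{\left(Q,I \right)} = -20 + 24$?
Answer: $- \frac{2959037}{259509} \approx -11.402$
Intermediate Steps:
$o{\left(Q,I \right)} = 4$
$\frac{2959033 + g{\left(1172,o{\left(22,-34 \right)} \right)}}{-463813 + \left(-6 - 446\right)^{2}} = \frac{2959033 + 4}{-463813 + \left(-6 - 446\right)^{2}} = \frac{2959037}{-463813 + \left(-452\right)^{2}} = \frac{2959037}{-463813 + 204304} = \frac{2959037}{-259509} = 2959037 \left(- \frac{1}{259509}\right) = - \frac{2959037}{259509}$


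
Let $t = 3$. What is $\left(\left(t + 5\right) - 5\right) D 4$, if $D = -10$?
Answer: $-120$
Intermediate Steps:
$\left(\left(t + 5\right) - 5\right) D 4 = \left(\left(3 + 5\right) - 5\right) \left(-10\right) 4 = \left(8 - 5\right) \left(-10\right) 4 = 3 \left(-10\right) 4 = \left(-30\right) 4 = -120$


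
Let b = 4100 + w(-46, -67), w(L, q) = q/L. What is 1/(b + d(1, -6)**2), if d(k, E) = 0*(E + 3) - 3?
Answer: 46/189081 ≈ 0.00024328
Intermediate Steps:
d(k, E) = -3 (d(k, E) = 0*(3 + E) - 3 = 0 - 3 = -3)
b = 188667/46 (b = 4100 - 67/(-46) = 4100 - 67*(-1/46) = 4100 + 67/46 = 188667/46 ≈ 4101.5)
1/(b + d(1, -6)**2) = 1/(188667/46 + (-3)**2) = 1/(188667/46 + 9) = 1/(189081/46) = 46/189081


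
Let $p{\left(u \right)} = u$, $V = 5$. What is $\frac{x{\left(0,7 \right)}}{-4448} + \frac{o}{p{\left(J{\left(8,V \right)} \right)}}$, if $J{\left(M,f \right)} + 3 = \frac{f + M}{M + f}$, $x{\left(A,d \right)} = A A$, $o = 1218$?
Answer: $-609$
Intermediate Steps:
$x{\left(A,d \right)} = A^{2}$
$J{\left(M,f \right)} = -2$ ($J{\left(M,f \right)} = -3 + \frac{f + M}{M + f} = -3 + \frac{M + f}{M + f} = -3 + 1 = -2$)
$\frac{x{\left(0,7 \right)}}{-4448} + \frac{o}{p{\left(J{\left(8,V \right)} \right)}} = \frac{0^{2}}{-4448} + \frac{1218}{-2} = 0 \left(- \frac{1}{4448}\right) + 1218 \left(- \frac{1}{2}\right) = 0 - 609 = -609$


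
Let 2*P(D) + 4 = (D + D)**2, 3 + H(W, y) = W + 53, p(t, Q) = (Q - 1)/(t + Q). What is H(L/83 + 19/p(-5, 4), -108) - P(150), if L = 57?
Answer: -11193458/249 ≈ -44954.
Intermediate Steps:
p(t, Q) = (-1 + Q)/(Q + t)
H(W, y) = 50 + W (H(W, y) = -3 + (W + 53) = -3 + (53 + W) = 50 + W)
P(D) = -2 + 2*D**2 (P(D) = -2 + (D + D)**2/2 = -2 + (2*D)**2/2 = -2 + (4*D**2)/2 = -2 + 2*D**2)
H(L/83 + 19/p(-5, 4), -108) - P(150) = (50 + (57/83 + 19/(((-1 + 4)/(4 - 5))))) - (-2 + 2*150**2) = (50 + (57*(1/83) + 19/((3/(-1))))) - (-2 + 2*22500) = (50 + (57/83 + 19/((-1*3)))) - (-2 + 45000) = (50 + (57/83 + 19/(-3))) - 1*44998 = (50 + (57/83 + 19*(-1/3))) - 44998 = (50 + (57/83 - 19/3)) - 44998 = (50 - 1406/249) - 44998 = 11044/249 - 44998 = -11193458/249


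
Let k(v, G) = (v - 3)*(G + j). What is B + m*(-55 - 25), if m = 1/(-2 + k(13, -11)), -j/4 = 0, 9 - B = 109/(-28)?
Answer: 381/28 ≈ 13.607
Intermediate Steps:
B = 361/28 (B = 9 - 109/(-28) = 9 - 109*(-1)/28 = 9 - 1*(-109/28) = 9 + 109/28 = 361/28 ≈ 12.893)
j = 0 (j = -4*0 = 0)
k(v, G) = G*(-3 + v) (k(v, G) = (v - 3)*(G + 0) = (-3 + v)*G = G*(-3 + v))
m = -1/112 (m = 1/(-2 - 11*(-3 + 13)) = 1/(-2 - 11*10) = 1/(-2 - 110) = 1/(-112) = -1/112 ≈ -0.0089286)
B + m*(-55 - 25) = 361/28 - (-55 - 25)/112 = 361/28 - 1/112*(-80) = 361/28 + 5/7 = 381/28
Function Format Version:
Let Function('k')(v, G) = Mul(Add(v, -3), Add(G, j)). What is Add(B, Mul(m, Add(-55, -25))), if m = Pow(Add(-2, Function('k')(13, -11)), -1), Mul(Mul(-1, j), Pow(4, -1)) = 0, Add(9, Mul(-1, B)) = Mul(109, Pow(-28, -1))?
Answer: Rational(381, 28) ≈ 13.607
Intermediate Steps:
B = Rational(361, 28) (B = Add(9, Mul(-1, Mul(109, Pow(-28, -1)))) = Add(9, Mul(-1, Mul(109, Rational(-1, 28)))) = Add(9, Mul(-1, Rational(-109, 28))) = Add(9, Rational(109, 28)) = Rational(361, 28) ≈ 12.893)
j = 0 (j = Mul(-4, 0) = 0)
Function('k')(v, G) = Mul(G, Add(-3, v)) (Function('k')(v, G) = Mul(Add(v, -3), Add(G, 0)) = Mul(Add(-3, v), G) = Mul(G, Add(-3, v)))
m = Rational(-1, 112) (m = Pow(Add(-2, Mul(-11, Add(-3, 13))), -1) = Pow(Add(-2, Mul(-11, 10)), -1) = Pow(Add(-2, -110), -1) = Pow(-112, -1) = Rational(-1, 112) ≈ -0.0089286)
Add(B, Mul(m, Add(-55, -25))) = Add(Rational(361, 28), Mul(Rational(-1, 112), Add(-55, -25))) = Add(Rational(361, 28), Mul(Rational(-1, 112), -80)) = Add(Rational(361, 28), Rational(5, 7)) = Rational(381, 28)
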